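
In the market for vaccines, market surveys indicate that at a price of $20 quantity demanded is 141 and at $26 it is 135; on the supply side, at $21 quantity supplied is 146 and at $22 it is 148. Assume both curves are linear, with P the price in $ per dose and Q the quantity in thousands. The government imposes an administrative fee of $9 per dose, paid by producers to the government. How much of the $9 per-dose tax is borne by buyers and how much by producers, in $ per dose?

Buyers bear $6 per dose; producers bear $3 per dose.

Demand slope: (135 − 141)/(26 − 20) = -1, so Qd = 161 − P.
Supply slope: (148 − 146)/(22 − 21) = 2, so Qs = 2P + 104.
Without the tax, 161 − P = 2P + 104 gives 3P = 57, so P* = $19 and Q* = 142.
With the tax collected from producers, supply shifts: Qs = 2(P − 9) + 104.
New equilibrium: buyers pay $25, producers receive $16, Q = 136. (Wedge: Pb − Ps = 9.)
Burden on buyers: $6; on producers: $3. (They sum to $9.)
The less price-elastic side of the market bears the larger share of a per-unit tax.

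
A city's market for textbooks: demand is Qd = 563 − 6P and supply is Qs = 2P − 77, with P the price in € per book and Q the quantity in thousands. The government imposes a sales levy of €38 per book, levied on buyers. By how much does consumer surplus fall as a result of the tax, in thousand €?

Before the tax: set 563 − 6P = 2P − 77 → P* = €80, Q* = 83.
With the tax collected from buyers, demand (in seller-price terms) shifts: Qd = 563 − 6(P + 38).
New equilibrium: buyers pay €89.5, producers receive €51.5, Q = 26. (Wedge: Pb − Ps = 38.)
ΔCS is the trapezoid between Q = 26 and Q = 83 of height €9.5: ½ · (83 + 26) · 9.5 = €517.75.

Consumer surplus falls by €517.75 thousand.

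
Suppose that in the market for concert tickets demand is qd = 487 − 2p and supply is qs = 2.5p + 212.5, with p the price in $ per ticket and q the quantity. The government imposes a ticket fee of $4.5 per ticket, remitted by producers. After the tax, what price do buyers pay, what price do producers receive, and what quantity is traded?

Buyers pay $63.5; producers receive $59; quantity = 360.

Before the tax: set 487 − 2p = 2.5p + 212.5 → p* = $61, q* = 365.
With the tax collected from producers, supply shifts: qs = 2.5(p − 4.5) + 212.5.
New equilibrium: buyers pay $63.5, producers receive $59, q = 360. (Wedge: pb − ps = 4.5.)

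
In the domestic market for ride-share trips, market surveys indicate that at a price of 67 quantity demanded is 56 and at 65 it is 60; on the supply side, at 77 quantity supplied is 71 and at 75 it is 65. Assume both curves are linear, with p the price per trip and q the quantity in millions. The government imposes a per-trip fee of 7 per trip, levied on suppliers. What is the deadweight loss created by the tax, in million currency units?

Demand slope: (60 − 56)/(65 − 67) = -2, so qd = 190 − 2p.
Supply slope: (65 − 71)/(75 − 77) = 3, so qs = 3p − 160.
Before the tax: set 190 − 2p = 3p − 160 → p* = 70, q* = 50.
With the tax collected from suppliers, supply shifts: qs = 3(p − 7) − 160.
Solving gives q = 41.6 with buyers paying 74.2 and suppliers receiving 67.2 (the 7 wedge).
Quantity falls by |ΔQ| = |50 − 41.6| = 8.4.
DWL = ½ · t · |ΔQ| = ½ · 7 · 8.4 = 29.4.

Deadweight loss = 29.4 million.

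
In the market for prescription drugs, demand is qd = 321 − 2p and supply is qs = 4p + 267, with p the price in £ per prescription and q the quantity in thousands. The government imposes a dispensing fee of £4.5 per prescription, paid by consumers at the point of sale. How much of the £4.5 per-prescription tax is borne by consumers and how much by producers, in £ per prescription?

Without the tax, 321 − 2p = 4p + 267 gives 6p = 54, so p* = £9 and q* = 303.
With the tax collected from consumers, demand (in seller-price terms) shifts: qd = 321 − 2(p + 4.5).
Solving gives q = 297 with consumers paying £12 and producers receiving £7.5 (the £4.5 wedge).
Burden on consumers: £3; on producers: £1.5. (They sum to £4.5.)
The less price-elastic side of the market bears the larger share of a per-unit tax.

Consumers bear £3 per prescription; producers bear £1.5 per prescription.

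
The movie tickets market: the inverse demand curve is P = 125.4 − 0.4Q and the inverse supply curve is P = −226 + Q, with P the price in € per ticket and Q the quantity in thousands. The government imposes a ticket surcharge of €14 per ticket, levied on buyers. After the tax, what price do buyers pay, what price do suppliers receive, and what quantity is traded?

Buyers pay €29; suppliers receive €15; quantity = 241.

Inverting to Q(P) form: Qd = 313.5 − 2.5P; Qs = P + 226.
Before the tax: set 313.5 − 2.5P = P + 226 → P* = €25, Q* = 251.
With the tax collected from buyers, demand (in seller-price terms) shifts: Qd = 313.5 − 2.5(P + 14).
New equilibrium: buyers pay €29, suppliers receive €15, Q = 241. (Wedge: Pb − Ps = 14.)
The less price-elastic side of the market bears the larger share of a per-unit tax.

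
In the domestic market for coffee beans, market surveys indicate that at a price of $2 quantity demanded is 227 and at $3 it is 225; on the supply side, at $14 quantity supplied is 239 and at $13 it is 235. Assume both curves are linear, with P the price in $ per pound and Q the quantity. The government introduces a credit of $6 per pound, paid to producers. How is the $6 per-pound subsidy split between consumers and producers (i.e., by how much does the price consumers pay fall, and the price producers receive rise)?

Demand slope: (225 − 227)/(3 − 2) = -2, so Qd = 231 − 2P.
Supply slope: (235 − 239)/(13 − 14) = 4, so Qs = 4P + 183.
Before the subsidy: set 231 − 2P = 4P + 183 → P* = $8, Q* = 215.
With a per-unit subsidy paid to producers, each receives P + 6 per unit sold, so supply becomes Qs = 4(P + 6) + 183.
Solving gives Q = 223 with consumers paying $4 and producers receiving $10 (the $6 wedge).
Gain to consumers: $4; to producers: $2. (They sum to $6.)

Consumers gain $4 per pound; producers gain $2 per pound.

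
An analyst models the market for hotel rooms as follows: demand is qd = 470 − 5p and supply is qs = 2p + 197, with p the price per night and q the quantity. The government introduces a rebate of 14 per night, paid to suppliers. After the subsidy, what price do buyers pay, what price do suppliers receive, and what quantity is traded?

Without the subsidy, 470 − 5p = 2p + 197 gives 7p = 273, so p* = 39 and q* = 275.
With a per-unit subsidy paid to suppliers, each receives p + 14 per unit sold, so supply becomes qs = 2(p + 14) + 197.
New equilibrium: buyers pay 35, suppliers receive 49, q = 295. (Wedge: pb − ps = −14.)

Buyers pay 35; suppliers receive 49; quantity = 295.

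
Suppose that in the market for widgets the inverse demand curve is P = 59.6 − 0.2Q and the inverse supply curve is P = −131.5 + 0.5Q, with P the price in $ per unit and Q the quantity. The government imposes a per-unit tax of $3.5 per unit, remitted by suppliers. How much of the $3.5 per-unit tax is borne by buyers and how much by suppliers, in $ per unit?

Inverting to Q(P) form: Qd = 298 − 5P; Qs = 2P + 263.
Without the tax, 298 − 5P = 2P + 263 gives 7P = 35, so P* = $5 and Q* = 273.
With the tax collected from suppliers, supply shifts: Qs = 2(P − 3.5) + 263.
New equilibrium: buyers pay $6, suppliers receive $2.5, Q = 268. (Wedge: Pb − Ps = 3.5.)
Burden on buyers: $1; on suppliers: $2.5. (They sum to $3.5.)
The less price-elastic side of the market bears the larger share of a per-unit tax.

Buyers bear $1 per unit; suppliers bear $2.5 per unit.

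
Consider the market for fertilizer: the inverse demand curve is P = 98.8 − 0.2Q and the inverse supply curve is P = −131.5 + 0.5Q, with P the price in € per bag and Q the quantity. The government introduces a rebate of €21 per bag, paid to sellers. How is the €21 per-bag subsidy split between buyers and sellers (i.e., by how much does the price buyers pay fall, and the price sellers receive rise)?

Rewrite in direct form: Qd = 494 − 5P and Qs = 2P + 263.
Before the subsidy: set 494 − 5P = 2P + 263 → P* = €33, Q* = 329.
With a per-unit subsidy paid to sellers, each receives P + 21 per unit sold, so supply becomes Qs = 2(P + 21) + 263.
Solving gives Q = 359 with buyers paying €27 and sellers receiving €48 (the €21 wedge).
Gain to buyers: €6; to sellers: €15. (They sum to €21.)

Buyers gain €6 per bag; sellers gain €15 per bag.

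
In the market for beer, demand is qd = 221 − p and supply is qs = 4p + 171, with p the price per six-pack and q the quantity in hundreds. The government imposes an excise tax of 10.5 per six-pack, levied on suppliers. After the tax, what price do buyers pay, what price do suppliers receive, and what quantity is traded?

Buyers pay 18.4; suppliers receive 7.9; quantity = 202.6.

Before the tax: set 221 − p = 4p + 171 → p* = 10, q* = 211.
With the tax collected from suppliers, supply shifts: qs = 4(p − 10.5) + 171.
Solving gives q = 202.6 with buyers paying 18.4 and suppliers receiving 7.9 (the 10.5 wedge).
The less price-elastic side of the market bears the larger share of a per-unit tax.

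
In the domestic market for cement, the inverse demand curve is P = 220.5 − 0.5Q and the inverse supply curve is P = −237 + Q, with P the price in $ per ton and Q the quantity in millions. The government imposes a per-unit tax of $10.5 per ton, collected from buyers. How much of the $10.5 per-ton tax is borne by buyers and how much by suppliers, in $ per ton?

Buyers bear $3.5 per ton; suppliers bear $7 per ton.

Inverting to Q(P) form: Qd = 441 − 2P; Qs = P + 237.
Before the tax: set 441 − 2P = P + 237 → P* = $68, Q* = 305.
With the tax collected from buyers, demand (in seller-price terms) shifts: Qd = 441 − 2(P + 10.5).
New equilibrium: buyers pay $71.5, suppliers receive $61, Q = 298. (Wedge: Pb − Ps = 10.5.)
Burden on buyers: $3.5; on suppliers: $7. (They sum to $10.5.)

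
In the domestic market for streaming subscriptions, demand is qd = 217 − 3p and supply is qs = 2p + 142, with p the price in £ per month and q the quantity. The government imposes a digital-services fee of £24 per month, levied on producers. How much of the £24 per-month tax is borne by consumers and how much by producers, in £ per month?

Consumers bear £9.6 per month; producers bear £14.4 per month.

Before the tax: set 217 − 3p = 2p + 142 → p* = £15, q* = 172.
With the tax collected from producers, supply shifts: qs = 2(p − 24) + 142.
New equilibrium: consumers pay £24.6, producers receive £0.6, q = 143.2. (Wedge: pb − ps = 24.)
Burden on consumers: £9.6; on producers: £14.4. (They sum to £24.)
The less price-elastic side of the market bears the larger share of a per-unit tax.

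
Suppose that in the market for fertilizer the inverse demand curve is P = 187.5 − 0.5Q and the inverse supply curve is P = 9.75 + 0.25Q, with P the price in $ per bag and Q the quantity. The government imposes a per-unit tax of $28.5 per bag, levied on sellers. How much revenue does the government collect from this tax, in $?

Inverting to Q(P) form: Qd = 375 − 2P; Qs = 4P − 39.
Before the tax: set 375 − 2P = 4P − 39 → P* = $69, Q* = 237.
With the tax collected from sellers, supply shifts: Qs = 4(P − 28.5) − 39.
New equilibrium: buyers pay $88, sellers receive $59.5, Q = 199. (Wedge: Pb − Ps = 28.5.)
Revenue = t · Q = 28.5 · 199 = $5671.5.

Tax revenue = $5671.5.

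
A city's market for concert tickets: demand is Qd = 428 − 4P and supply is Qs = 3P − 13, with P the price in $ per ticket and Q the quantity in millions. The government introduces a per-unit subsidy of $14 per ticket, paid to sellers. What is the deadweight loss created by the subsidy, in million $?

Without the subsidy, 428 − 4P = 3P − 13 gives 7P = 441, so P* = $63 and Q* = 176.
With a per-unit subsidy paid to sellers, each receives P + 14 per unit sold, so supply becomes Qs = 3(P + 14) − 13.
Solving gives Q = 200 with consumers paying $57 and sellers receiving $71 (the $14 wedge).
Quantity rises by |ΔQ| = |176 − 200| = 24.
DWL = ½ · t · |ΔQ| = ½ · 14 · 24 = $168.

Deadweight loss = $168 million.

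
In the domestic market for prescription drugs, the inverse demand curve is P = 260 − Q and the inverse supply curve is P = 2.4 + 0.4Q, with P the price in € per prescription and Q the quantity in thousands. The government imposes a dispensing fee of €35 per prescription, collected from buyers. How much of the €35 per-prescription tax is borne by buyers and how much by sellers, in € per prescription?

Buyers bear €25 per prescription; sellers bear €10 per prescription.

Rewrite in direct form: Qd = 260 − P and Qs = 2.5P − 6.
Before the tax: set 260 − P = 2.5P − 6 → P* = €76, Q* = 184.
With the tax collected from buyers, demand (in seller-price terms) shifts: Qd = 260 − (P + 35).
New equilibrium: buyers pay €101, sellers receive €66, Q = 159. (Wedge: Pb − Ps = 35.)
Burden on buyers: €25; on sellers: €10. (They sum to €35.)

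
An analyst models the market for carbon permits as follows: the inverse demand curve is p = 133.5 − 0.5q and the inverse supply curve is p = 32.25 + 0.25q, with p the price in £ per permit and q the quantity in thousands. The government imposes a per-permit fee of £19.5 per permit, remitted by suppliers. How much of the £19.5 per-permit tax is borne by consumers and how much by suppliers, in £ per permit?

Consumers bear £13 per permit; suppliers bear £6.5 per permit.

Rewrite in direct form: qd = 267 − 2p and qs = 4p − 129.
Without the tax, 267 − 2p = 4p − 129 gives 6p = 396, so p* = £66 and q* = 135.
With the tax collected from suppliers, supply shifts: qs = 4(p − 19.5) − 129.
Solving gives q = 109 with consumers paying £79 and suppliers receiving £59.5 (the £19.5 wedge).
Burden on consumers: £13; on suppliers: £6.5. (They sum to £19.5.)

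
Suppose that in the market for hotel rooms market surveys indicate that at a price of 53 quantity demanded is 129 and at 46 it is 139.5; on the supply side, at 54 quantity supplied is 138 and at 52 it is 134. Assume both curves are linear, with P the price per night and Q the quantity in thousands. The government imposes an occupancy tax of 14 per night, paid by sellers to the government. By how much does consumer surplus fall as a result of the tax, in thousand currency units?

Demand slope: (139.5 − 129)/(46 − 53) = -1.5, so Qd = 208.5 − 1.5P.
Supply slope: (134 − 138)/(52 − 54) = 2, so Qs = 2P + 30.
Without the tax, 208.5 − 1.5P = 2P + 30 gives 3.5P = 178.5, so P* = 51 and Q* = 132.
With the tax collected from sellers, supply shifts: Qs = 2(P − 14) + 30.
Solving gives Q = 120 with buyers paying 59 and sellers receiving 45 (the 14 wedge).
ΔCS is the trapezoid between Q = 120 and Q = 132 of height 8: ½ · (132 + 120) · 8 = 1008.

Consumer surplus falls by 1008 thousand.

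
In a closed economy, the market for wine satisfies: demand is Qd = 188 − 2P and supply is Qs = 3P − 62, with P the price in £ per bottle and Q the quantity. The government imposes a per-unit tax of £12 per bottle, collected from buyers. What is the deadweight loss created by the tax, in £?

Deadweight loss = £86.4.

Before the tax: set 188 − 2P = 3P − 62 → P* = £50, Q* = 88.
With the tax collected from buyers, demand (in seller-price terms) shifts: Qd = 188 − 2(P + 12).
New equilibrium: buyers pay £57.2, sellers receive £45.2, Q = 73.6. (Wedge: Pb − Ps = 12.)
Quantity falls by |ΔQ| = |88 − 73.6| = 14.4.
DWL = ½ · t · |ΔQ| = ½ · 12 · 14.4 = £86.4.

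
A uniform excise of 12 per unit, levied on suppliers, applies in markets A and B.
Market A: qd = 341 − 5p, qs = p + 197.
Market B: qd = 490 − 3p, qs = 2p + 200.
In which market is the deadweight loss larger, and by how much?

Market A: pre-tax p* = 24, q* = 221; post-tax q = 211; deadweight loss = 60.
Market B: pre-tax p* = 58, q* = 316; post-tax q = 301.6; deadweight loss = 86.4.
Difference: 60 vs 86.4 → market B is larger by 26.4.

Market B, by 26.4.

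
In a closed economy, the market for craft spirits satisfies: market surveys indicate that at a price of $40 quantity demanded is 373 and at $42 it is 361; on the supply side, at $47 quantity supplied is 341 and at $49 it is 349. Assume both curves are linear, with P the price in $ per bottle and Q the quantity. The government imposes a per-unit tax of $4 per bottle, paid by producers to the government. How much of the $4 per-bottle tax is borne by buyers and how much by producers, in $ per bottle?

Demand slope: (361 − 373)/(42 − 40) = -6, so Qd = 613 − 6P.
Supply slope: (349 − 341)/(49 − 47) = 4, so Qs = 4P + 153.
Before the tax: set 613 − 6P = 4P + 153 → P* = $46, Q* = 337.
With the tax collected from producers, supply shifts: Qs = 4(P − 4) + 153.
Solving gives Q = 327.4 with buyers paying $47.6 and producers receiving $43.6 (the $4 wedge).
Burden on buyers: $1.6; on producers: $2.4. (They sum to $4.)

Buyers bear $1.6 per bottle; producers bear $2.4 per bottle.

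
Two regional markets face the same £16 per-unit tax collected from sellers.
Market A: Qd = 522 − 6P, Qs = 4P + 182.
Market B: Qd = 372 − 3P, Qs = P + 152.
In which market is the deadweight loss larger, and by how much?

Market A, by £211.2.

Market A: pre-tax P* = £34, Q* = 318; post-tax Q = 279.6; deadweight loss = £307.2.
Market B: pre-tax P* = £55, Q* = 207; post-tax Q = 195; deadweight loss = £96.
Difference: £307.2 vs £96 → market A is larger by £211.2.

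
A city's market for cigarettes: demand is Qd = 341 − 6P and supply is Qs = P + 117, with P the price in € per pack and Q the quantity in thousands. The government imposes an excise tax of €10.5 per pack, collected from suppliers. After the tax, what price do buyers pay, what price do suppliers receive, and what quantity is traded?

Without the tax, 341 − 6P = P + 117 gives 7P = 224, so P* = €32 and Q* = 149.
With the tax collected from suppliers, supply shifts: Qs = (P − 10.5) + 117.
New equilibrium: buyers pay €33.5, suppliers receive €23, Q = 140. (Wedge: Pb − Ps = 10.5.)
The less price-elastic side of the market bears the larger share of a per-unit tax.

Buyers pay €33.5; suppliers receive €23; quantity = 140.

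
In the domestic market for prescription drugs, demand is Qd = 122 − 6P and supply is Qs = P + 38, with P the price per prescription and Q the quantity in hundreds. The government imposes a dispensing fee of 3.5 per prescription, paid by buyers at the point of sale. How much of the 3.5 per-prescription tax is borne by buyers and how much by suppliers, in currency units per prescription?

Buyers bear 0.5 per prescription; suppliers bear 3 per prescription.

Before the tax: set 122 − 6P = P + 38 → P* = 12, Q* = 50.
With the tax collected from buyers, demand (in seller-price terms) shifts: Qd = 122 − 6(P + 3.5).
Solving gives Q = 47 with buyers paying 12.5 and suppliers receiving 9 (the 3.5 wedge).
Burden on buyers: 0.5; on suppliers: 3. (They sum to 3.5.)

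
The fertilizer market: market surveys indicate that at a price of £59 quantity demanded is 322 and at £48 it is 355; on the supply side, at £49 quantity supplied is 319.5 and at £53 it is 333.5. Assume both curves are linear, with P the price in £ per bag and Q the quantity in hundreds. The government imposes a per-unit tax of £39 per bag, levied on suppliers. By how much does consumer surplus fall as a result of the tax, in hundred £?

Consumer surplus falls by £6415.5 hundred.

Demand slope: (355 − 322)/(48 − 59) = -3, so Qd = 499 − 3P.
Supply slope: (333.5 − 319.5)/(53 − 49) = 3.5, so Qs = 3.5P + 148.
Without the tax, 499 − 3P = 3.5P + 148 gives 6.5P = 351, so P* = £54 and Q* = 337.
With the tax collected from suppliers, supply shifts: Qs = 3.5(P − 39) + 148.
New equilibrium: buyers pay £75, suppliers receive £36, Q = 274. (Wedge: Pb − Ps = 39.)
ΔCS is the trapezoid between Q = 274 and Q = 337 of height £21: ½ · (337 + 274) · 21 = £6415.5.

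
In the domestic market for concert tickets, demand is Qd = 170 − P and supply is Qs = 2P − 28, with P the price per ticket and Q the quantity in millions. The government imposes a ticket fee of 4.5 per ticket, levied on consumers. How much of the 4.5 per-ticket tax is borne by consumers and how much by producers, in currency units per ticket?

Without the tax, 170 − P = 2P − 28 gives 3P = 198, so P* = 66 and Q* = 104.
With the tax collected from consumers, demand (in seller-price terms) shifts: Qd = 170 − (P + 4.5).
Solving gives Q = 101 with consumers paying 69 and producers receiving 64.5 (the 4.5 wedge).
Burden on consumers: 3; on producers: 1.5. (They sum to 4.5.)

Consumers bear 3 per ticket; producers bear 1.5 per ticket.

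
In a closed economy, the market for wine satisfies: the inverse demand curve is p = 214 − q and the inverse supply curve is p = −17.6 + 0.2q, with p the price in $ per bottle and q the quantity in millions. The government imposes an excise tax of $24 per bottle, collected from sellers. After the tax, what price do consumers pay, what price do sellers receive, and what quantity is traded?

Rewrite in direct form: qd = 214 − p and qs = 5p + 88.
Before the tax: set 214 − p = 5p + 88 → p* = $21, q* = 193.
With the tax collected from sellers, supply shifts: qs = 5(p − 24) + 88.
Solving gives q = 173 with consumers paying $41 and sellers receiving $17 (the $24 wedge).
The less price-elastic side of the market bears the larger share of a per-unit tax.

Consumers pay $41; sellers receive $17; quantity = 173.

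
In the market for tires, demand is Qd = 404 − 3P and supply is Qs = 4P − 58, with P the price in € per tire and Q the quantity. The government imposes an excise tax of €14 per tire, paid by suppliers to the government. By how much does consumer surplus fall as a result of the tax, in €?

Without the tax, 404 − 3P = 4P − 58 gives 7P = 462, so P* = €66 and Q* = 206.
With the tax collected from suppliers, supply shifts: Qs = 4(P − 14) − 58.
Solving gives Q = 182 with consumers paying €74 and suppliers receiving €60 (the €14 wedge).
ΔCS is the trapezoid between Q = 182 and Q = 206 of height €8: ½ · (206 + 182) · 8 = €1552.

Consumer surplus falls by €1552.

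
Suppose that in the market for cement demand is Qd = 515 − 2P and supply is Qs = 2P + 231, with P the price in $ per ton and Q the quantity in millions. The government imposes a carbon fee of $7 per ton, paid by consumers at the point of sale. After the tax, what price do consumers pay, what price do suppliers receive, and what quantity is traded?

Before the tax: set 515 − 2P = 2P + 231 → P* = $71, Q* = 373.
With the tax collected from consumers, demand (in seller-price terms) shifts: Qd = 515 − 2(P + 7).
Solving gives Q = 366 with consumers paying $74.5 and suppliers receiving $67.5 (the $7 wedge).
The less price-elastic side of the market bears the larger share of a per-unit tax.

Consumers pay $74.5; suppliers receive $67.5; quantity = 366.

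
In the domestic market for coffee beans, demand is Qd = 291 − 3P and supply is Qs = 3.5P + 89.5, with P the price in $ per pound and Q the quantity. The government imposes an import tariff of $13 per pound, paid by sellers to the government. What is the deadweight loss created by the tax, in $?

Deadweight loss = $136.5.

Before the tax: set 291 − 3P = 3.5P + 89.5 → P* = $31, Q* = 198.
With the tax collected from sellers, supply shifts: Qs = 3.5(P − 13) + 89.5.
New equilibrium: buyers pay $38, sellers receive $25, Q = 177. (Wedge: Pb − Ps = 13.)
Quantity falls by |ΔQ| = |198 − 177| = 21.
DWL = ½ · t · |ΔQ| = ½ · 13 · 21 = $136.5.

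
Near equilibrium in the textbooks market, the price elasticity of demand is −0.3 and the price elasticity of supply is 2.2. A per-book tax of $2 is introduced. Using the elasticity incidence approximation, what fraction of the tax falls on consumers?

Consumers' share ≈ 0.88.

Incidence ratio: consumers' share ≈ εs / (εs + |εd|) = 2.2 / (2.2 + 0.3) = 0.88.
Supply is the more elastic side, so consumers bear the larger share.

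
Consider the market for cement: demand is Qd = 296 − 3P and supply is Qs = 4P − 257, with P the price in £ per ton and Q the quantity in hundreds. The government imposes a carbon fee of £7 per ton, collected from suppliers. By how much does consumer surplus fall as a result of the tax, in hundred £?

Before the tax: set 296 − 3P = 4P − 257 → P* = £79, Q* = 59.
With the tax collected from suppliers, supply shifts: Qs = 4(P − 7) − 257.
New equilibrium: consumers pay £83, suppliers receive £76, Q = 47. (Wedge: Pb − Ps = 7.)
ΔCS is the trapezoid between Q = 47 and Q = 59 of height £4: ½ · (59 + 47) · 4 = £212.

Consumer surplus falls by £212 hundred.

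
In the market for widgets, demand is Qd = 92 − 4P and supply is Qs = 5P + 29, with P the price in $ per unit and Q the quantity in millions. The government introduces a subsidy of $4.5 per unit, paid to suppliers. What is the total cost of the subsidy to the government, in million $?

Without the subsidy, 92 − 4P = 5P + 29 gives 9P = 63, so P* = $7 and Q* = 64.
With a per-unit subsidy paid to suppliers, each receives P + 4.5 per unit sold, so supply becomes Qs = 5(P + 4.5) + 29.
Solving gives Q = 74 with consumers paying $4.5 and suppliers receiving $9 (the $4.5 wedge).
Outlay = t · Q = 4.5 · 74 = $333.

Government outlay = $333 million.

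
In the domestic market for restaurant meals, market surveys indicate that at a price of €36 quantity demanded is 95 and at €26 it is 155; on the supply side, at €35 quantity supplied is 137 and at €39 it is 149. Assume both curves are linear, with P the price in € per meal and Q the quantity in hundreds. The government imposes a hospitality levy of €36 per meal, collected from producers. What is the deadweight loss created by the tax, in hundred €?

Deadweight loss = €1296 hundred.

Demand slope: (155 − 95)/(26 − 36) = -6, so Qd = 311 − 6P.
Supply slope: (149 − 137)/(39 − 35) = 3, so Qs = 3P + 32.
Without the tax, 311 − 6P = 3P + 32 gives 9P = 279, so P* = €31 and Q* = 125.
With the tax collected from producers, supply shifts: Qs = 3(P − 36) + 32.
Solving gives Q = 53 with buyers paying €43 and producers receiving €7 (the €36 wedge).
Quantity falls by |ΔQ| = |125 − 53| = 72.
DWL = ½ · t · |ΔQ| = ½ · 36 · 72 = €1296.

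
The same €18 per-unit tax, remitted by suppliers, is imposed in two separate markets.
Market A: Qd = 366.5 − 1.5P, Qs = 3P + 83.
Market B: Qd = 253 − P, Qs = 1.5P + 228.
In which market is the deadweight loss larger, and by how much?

Market A: pre-tax P* = €63, Q* = 272; post-tax Q = 254; deadweight loss = €162.
Market B: pre-tax P* = €10, Q* = 243; post-tax Q = 232.2; deadweight loss = €97.2.
Difference: €162 vs €97.2 → market A is larger by €64.8.

Market A, by €64.8.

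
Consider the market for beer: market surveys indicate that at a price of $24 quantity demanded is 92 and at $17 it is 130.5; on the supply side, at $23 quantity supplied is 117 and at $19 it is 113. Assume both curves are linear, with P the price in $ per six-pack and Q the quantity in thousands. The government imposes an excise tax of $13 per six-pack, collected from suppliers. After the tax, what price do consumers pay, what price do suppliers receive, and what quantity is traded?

Consumers pay $22; suppliers receive $9; quantity = 103.

Demand slope: (130.5 − 92)/(17 − 24) = -5.5, so Qd = 224 − 5.5P.
Supply slope: (113 − 117)/(19 − 23) = 1, so Qs = P + 94.
Before the tax: set 224 − 5.5P = P + 94 → P* = $20, Q* = 114.
With the tax collected from suppliers, supply shifts: Qs = (P − 13) + 94.
Solving gives Q = 103 with consumers paying $22 and suppliers receiving $9 (the $13 wedge).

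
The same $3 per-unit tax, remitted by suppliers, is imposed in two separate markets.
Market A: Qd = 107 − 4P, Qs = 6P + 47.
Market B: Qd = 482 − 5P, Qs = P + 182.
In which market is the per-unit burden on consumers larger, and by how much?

Market A, by $1.3.

Market A: pre-tax P* = $6, Q* = 83; post-tax Q = 75.8; per-unit burden on consumers = $1.8.
Market B: pre-tax P* = $50, Q* = 232; post-tax Q = 229.5; per-unit burden on consumers = $0.5.
Difference: $1.8 vs $0.5 → market A is larger by $1.3.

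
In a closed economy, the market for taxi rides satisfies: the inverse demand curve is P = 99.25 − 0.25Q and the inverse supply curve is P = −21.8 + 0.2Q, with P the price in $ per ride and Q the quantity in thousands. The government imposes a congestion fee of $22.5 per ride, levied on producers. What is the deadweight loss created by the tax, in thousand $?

Deadweight loss = $562.5 thousand.

Inverting to Q(P) form: Qd = 397 − 4P; Qs = 5P + 109.
Before the tax: set 397 − 4P = 5P + 109 → P* = $32, Q* = 269.
With the tax collected from producers, supply shifts: Qs = 5(P − 22.5) + 109.
New equilibrium: consumers pay $44.5, producers receive $22, Q = 219. (Wedge: Pb − Ps = 22.5.)
Quantity falls by |ΔQ| = |269 − 219| = 50.
DWL = ½ · t · |ΔQ| = ½ · 22.5 · 50 = $562.5.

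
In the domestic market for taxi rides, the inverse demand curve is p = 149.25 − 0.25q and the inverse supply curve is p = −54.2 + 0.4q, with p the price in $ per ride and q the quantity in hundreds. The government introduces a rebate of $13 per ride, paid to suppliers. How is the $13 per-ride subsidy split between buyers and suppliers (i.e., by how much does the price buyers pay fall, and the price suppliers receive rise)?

Rewrite in direct form: qd = 597 − 4p and qs = 2.5p + 135.5.
Without the subsidy, 597 − 4p = 2.5p + 135.5 gives 6.5p = 461.5, so p* = $71 and q* = 313.
With a per-unit subsidy paid to suppliers, each receives p + 13 per unit sold, so supply becomes qs = 2.5(p + 13) + 135.5.
Solving gives q = 333 with buyers paying $66 and suppliers receiving $79 (the $13 wedge).
Gain to buyers: $5; to suppliers: $8. (They sum to $13.)

Buyers gain $5 per ride; suppliers gain $8 per ride.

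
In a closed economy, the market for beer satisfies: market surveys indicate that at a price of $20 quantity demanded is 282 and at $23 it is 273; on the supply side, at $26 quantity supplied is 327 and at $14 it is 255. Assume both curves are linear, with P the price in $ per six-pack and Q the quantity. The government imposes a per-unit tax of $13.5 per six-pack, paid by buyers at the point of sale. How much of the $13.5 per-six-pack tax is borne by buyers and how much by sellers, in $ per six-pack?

Demand slope: (273 − 282)/(23 − 20) = -3, so Qd = 342 − 3P.
Supply slope: (255 − 327)/(14 − 26) = 6, so Qs = 6P + 171.
Before the tax: set 342 − 3P = 6P + 171 → P* = $19, Q* = 285.
With the tax collected from buyers, demand (in seller-price terms) shifts: Qd = 342 − 3(P + 13.5).
Solving gives Q = 258 with buyers paying $28 and sellers receiving $14.5 (the $13.5 wedge).
Burden on buyers: $9; on sellers: $4.5. (They sum to $13.5.)
The less price-elastic side of the market bears the larger share of a per-unit tax.

Buyers bear $9 per six-pack; sellers bear $4.5 per six-pack.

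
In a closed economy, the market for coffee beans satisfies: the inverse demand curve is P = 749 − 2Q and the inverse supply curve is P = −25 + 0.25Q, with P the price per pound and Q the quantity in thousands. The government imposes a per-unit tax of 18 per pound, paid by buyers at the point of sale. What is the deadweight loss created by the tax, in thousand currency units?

Rewrite in direct form: Qd = 374.5 − 0.5P and Qs = 4P + 100.
Before the tax: set 374.5 − 0.5P = 4P + 100 → P* = 61, Q* = 344.
With the tax collected from buyers, demand (in seller-price terms) shifts: Qd = 374.5 − 0.5(P + 18).
Solving gives Q = 336 with buyers paying 77 and sellers receiving 59 (the 18 wedge).
Quantity falls by |ΔQ| = |344 − 336| = 8.
DWL = ½ · t · |ΔQ| = ½ · 18 · 8 = 72.

Deadweight loss = 72 thousand.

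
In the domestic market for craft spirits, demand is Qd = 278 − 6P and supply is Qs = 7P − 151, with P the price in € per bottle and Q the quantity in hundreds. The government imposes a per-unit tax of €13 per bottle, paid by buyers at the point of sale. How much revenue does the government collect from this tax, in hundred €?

Before the tax: set 278 − 6P = 7P − 151 → P* = €33, Q* = 80.
With the tax collected from buyers, demand (in seller-price terms) shifts: Qd = 278 − 6(P + 13).
New equilibrium: buyers pay €40, sellers receive €27, Q = 38. (Wedge: Pb − Ps = 13.)
Revenue = t · Q = 13 · 38 = €494.

Tax revenue = €494 hundred.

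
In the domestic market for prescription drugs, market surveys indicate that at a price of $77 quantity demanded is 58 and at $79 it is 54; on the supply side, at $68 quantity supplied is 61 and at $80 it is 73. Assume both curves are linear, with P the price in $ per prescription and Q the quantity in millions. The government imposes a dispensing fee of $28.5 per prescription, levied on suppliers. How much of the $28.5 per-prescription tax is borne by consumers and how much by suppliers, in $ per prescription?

Consumers bear $9.5 per prescription; suppliers bear $19 per prescription.

Demand slope: (54 − 58)/(79 − 77) = -2, so Qd = 212 − 2P.
Supply slope: (73 − 61)/(80 − 68) = 1, so Qs = P − 7.
Without the tax, 212 − 2P = P − 7 gives 3P = 219, so P* = $73 and Q* = 66.
With the tax collected from suppliers, supply shifts: Qs = (P − 28.5) − 7.
Solving gives Q = 47 with consumers paying $82.5 and suppliers receiving $54 (the $28.5 wedge).
Burden on consumers: $9.5; on suppliers: $19. (They sum to $28.5.)
The less price-elastic side of the market bears the larger share of a per-unit tax.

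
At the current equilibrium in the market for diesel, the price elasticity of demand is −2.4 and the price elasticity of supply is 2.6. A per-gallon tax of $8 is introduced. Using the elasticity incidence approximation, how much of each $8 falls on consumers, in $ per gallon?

Consumers bear ≈ $4.16 per gallon.

Incidence ratio: consumers' share ≈ εs / (εs + |εd|) = 2.6 / (2.6 + 2.4) = 0.52.
So consumers bear ≈ 0.52 × $8 = $4.16; suppliers bear $3.84.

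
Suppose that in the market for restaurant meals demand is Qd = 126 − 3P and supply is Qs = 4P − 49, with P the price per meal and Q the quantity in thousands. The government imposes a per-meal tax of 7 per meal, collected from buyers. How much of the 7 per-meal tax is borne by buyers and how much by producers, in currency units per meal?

Without the tax, 126 − 3P = 4P − 49 gives 7P = 175, so P* = 25 and Q* = 51.
With the tax collected from buyers, demand (in seller-price terms) shifts: Qd = 126 − 3(P + 7).
New equilibrium: buyers pay 29, producers receive 22, Q = 39. (Wedge: Pb − Ps = 7.)
Burden on buyers: 4; on producers: 3. (They sum to 7.)
The less price-elastic side of the market bears the larger share of a per-unit tax.

Buyers bear 4 per meal; producers bear 3 per meal.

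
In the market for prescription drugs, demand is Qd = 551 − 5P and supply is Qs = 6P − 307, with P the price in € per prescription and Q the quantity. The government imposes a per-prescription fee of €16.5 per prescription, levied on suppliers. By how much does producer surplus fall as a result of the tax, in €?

Producer surplus falls by €1038.75.

Without the tax, 551 − 5P = 6P − 307 gives 11P = 858, so P* = €78 and Q* = 161.
With the tax collected from suppliers, supply shifts: Qs = 6(P − 16.5) − 307.
New equilibrium: buyers pay €87, suppliers receive €70.5, Q = 116. (Wedge: Pb − Ps = 16.5.)
ΔPS is the trapezoid between Q = 116 and Q = 161 of height €7.5: ½ · (161 + 116) · 7.5 = €1038.75.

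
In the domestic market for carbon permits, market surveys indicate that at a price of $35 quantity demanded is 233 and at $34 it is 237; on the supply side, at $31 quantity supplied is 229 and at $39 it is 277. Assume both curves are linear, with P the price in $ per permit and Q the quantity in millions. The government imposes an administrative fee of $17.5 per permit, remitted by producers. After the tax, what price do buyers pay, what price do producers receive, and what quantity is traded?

Demand slope: (237 − 233)/(34 − 35) = -4, so Qd = 373 − 4P.
Supply slope: (277 − 229)/(39 − 31) = 6, so Qs = 6P + 43.
Without the tax, 373 − 4P = 6P + 43 gives 10P = 330, so P* = $33 and Q* = 241.
With the tax collected from producers, supply shifts: Qs = 6(P − 17.5) + 43.
New equilibrium: buyers pay $43.5, producers receive $26, Q = 199. (Wedge: Pb − Ps = 17.5.)

Buyers pay $43.5; producers receive $26; quantity = 199.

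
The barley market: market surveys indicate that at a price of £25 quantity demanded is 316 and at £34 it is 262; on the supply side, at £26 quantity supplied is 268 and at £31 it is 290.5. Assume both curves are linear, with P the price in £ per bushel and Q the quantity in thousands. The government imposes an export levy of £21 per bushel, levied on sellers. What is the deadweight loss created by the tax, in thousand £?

Deadweight loss = £567 thousand.

Demand slope: (262 − 316)/(34 − 25) = -6, so Qd = 466 − 6P.
Supply slope: (290.5 − 268)/(31 − 26) = 4.5, so Qs = 4.5P + 151.
Without the tax, 466 − 6P = 4.5P + 151 gives 10.5P = 315, so P* = £30 and Q* = 286.
With the tax collected from sellers, supply shifts: Qs = 4.5(P − 21) + 151.
New equilibrium: consumers pay £39, sellers receive £18, Q = 232. (Wedge: Pb − Ps = 21.)
Quantity falls by |ΔQ| = |286 − 232| = 54.
DWL = ½ · t · |ΔQ| = ½ · 21 · 54 = £567.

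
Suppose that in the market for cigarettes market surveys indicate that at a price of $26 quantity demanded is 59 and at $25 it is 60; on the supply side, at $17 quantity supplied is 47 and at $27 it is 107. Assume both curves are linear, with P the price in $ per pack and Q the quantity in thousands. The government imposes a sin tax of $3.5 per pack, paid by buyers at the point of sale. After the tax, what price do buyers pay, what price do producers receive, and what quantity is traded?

Demand slope: (60 − 59)/(25 − 26) = -1, so Qd = 85 − P.
Supply slope: (107 − 47)/(27 − 17) = 6, so Qs = 6P − 55.
Without the tax, 85 − P = 6P − 55 gives 7P = 140, so P* = $20 and Q* = 65.
With the tax collected from buyers, demand (in seller-price terms) shifts: Qd = 85 − (P + 3.5).
Solving gives Q = 62 with buyers paying $23 and producers receiving $19.5 (the $3.5 wedge).
The less price-elastic side of the market bears the larger share of a per-unit tax.

Buyers pay $23; producers receive $19.5; quantity = 62.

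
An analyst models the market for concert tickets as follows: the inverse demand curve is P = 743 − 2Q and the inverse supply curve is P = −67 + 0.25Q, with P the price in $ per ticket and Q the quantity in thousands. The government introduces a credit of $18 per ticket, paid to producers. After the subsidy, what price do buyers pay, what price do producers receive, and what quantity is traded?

Buyers pay $7; producers receive $25; quantity = 368.

Rewrite in direct form: Qd = 371.5 − 0.5P and Qs = 4P + 268.
Before the subsidy: set 371.5 − 0.5P = 4P + 268 → P* = $23, Q* = 360.
With a per-unit subsidy paid to producers, each receives P + 18 per unit sold, so supply becomes Qs = 4(P + 18) + 268.
New equilibrium: buyers pay $7, producers receive $25, Q = 368. (Wedge: Pb − Ps = −18.)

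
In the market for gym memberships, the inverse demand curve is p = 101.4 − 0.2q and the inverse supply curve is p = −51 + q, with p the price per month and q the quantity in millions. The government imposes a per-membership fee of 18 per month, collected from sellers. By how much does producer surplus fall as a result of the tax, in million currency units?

Producer surplus falls by 1792.5 million.

Rewrite in direct form: qd = 507 − 5p and qs = p + 51.
Before the tax: set 507 − 5p = p + 51 → p* = 76, q* = 127.
With the tax collected from sellers, supply shifts: qs = (p − 18) + 51.
New equilibrium: buyers pay 79, sellers receive 61, q = 112. (Wedge: pb − ps = 18.)
ΔPS is the trapezoid between Q = 112 and Q = 127 of height 15: ½ · (127 + 112) · 15 = 1792.5.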